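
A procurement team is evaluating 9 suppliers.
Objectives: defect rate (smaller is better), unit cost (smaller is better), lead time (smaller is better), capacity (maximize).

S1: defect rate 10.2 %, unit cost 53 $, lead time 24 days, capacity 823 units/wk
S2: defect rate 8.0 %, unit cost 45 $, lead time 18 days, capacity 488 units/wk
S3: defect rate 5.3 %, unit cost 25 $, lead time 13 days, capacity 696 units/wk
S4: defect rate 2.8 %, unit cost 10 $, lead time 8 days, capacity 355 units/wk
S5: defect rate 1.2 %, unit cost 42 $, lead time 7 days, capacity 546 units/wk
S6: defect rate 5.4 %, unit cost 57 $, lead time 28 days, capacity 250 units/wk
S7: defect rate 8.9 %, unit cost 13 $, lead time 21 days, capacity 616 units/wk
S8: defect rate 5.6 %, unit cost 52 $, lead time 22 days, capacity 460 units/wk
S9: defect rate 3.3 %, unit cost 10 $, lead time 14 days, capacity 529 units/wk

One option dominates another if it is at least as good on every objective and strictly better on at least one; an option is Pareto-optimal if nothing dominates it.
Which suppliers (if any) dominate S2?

S3: defect rate 5.3≤8.0, unit cost 25≤45, lead time 13≤18, capacity 696≥488 — dominates S2.
S5: defect rate 1.2≤8.0, unit cost 42≤45, lead time 7≤18, capacity 546≥488 — dominates S2.
S9: defect rate 3.3≤8.0, unit cost 10≤45, lead time 14≤18, capacity 529≥488 — dominates S2.
Others (S1, S4, S6, S7, S8) are each worse than S2 on at least one objective.

S3, S5, S9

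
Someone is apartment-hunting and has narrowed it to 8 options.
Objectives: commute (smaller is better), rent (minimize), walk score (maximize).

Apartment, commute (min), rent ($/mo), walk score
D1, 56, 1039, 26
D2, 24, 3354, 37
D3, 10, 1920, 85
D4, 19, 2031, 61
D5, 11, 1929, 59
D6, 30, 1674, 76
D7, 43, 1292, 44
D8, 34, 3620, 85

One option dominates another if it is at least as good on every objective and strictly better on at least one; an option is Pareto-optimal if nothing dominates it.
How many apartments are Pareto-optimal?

4

D1: not dominated (best rent).
D2: dominated by D3 (commute 10≤24, rent 1920≤3354, walk score 85≥37).
D3: not dominated (best commute).
D4: dominated by D3 (commute 10≤19, rent 1920≤2031, walk score 85≥61).
D5: dominated by D3 (commute 10≤11, rent 1920≤1929, walk score 85≥59).
D6: not dominated.
D7: not dominated.
D8: dominated by D3 (commute 10≤34, rent 1920≤3620, walk score 85≥85).
Pareto-optimal: D1, D3, D6, D7 → 4.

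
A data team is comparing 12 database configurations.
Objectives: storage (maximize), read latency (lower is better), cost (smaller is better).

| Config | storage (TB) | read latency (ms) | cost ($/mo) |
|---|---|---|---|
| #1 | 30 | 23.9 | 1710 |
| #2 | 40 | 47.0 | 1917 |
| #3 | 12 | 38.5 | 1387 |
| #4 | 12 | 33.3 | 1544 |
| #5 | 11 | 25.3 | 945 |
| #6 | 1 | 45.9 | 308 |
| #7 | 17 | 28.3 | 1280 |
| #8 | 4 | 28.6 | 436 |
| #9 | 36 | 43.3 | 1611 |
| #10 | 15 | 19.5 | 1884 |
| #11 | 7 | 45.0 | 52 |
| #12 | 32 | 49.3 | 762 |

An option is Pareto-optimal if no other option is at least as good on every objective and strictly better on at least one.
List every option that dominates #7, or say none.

none

#1: worse on cost (1710 vs 1280).
#2: worse on read latency (47.0 vs 28.3).
#3: worse on storage (12 vs 17).
#4: worse on storage (12 vs 17).
#5: worse on storage (11 vs 17).
#6: worse on storage (1 vs 17).
#8: worse on storage (4 vs 17).
#9: worse on read latency (43.3 vs 28.3).
#10: worse on storage (15 vs 17).
#11: worse on storage (7 vs 17).
#12: worse on read latency (49.3 vs 28.3).
No option dominates #7.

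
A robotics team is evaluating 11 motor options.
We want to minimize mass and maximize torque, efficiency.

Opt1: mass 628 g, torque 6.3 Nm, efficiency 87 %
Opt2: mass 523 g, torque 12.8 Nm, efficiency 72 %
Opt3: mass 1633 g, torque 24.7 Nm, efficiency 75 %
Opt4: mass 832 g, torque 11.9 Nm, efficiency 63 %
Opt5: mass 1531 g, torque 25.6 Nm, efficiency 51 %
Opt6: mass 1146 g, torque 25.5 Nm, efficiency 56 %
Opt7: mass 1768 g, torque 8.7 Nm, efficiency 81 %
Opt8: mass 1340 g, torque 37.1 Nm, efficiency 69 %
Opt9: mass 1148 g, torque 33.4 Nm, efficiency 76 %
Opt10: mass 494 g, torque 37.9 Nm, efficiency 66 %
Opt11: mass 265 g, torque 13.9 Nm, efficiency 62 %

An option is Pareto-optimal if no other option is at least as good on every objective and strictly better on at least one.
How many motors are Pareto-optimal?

Opt1: not dominated (best efficiency).
Opt2: not dominated.
Opt3: dominated by Opt9 (mass 1148≤1633, torque 33.4≥24.7, efficiency 76≥75).
Opt4: dominated by Opt2 (mass 523≤832, torque 12.8≥11.9, efficiency 72≥63).
Opt5: dominated by Opt8 (mass 1340≤1531, torque 37.1≥25.6, efficiency 69≥51).
Opt6: dominated by Opt10 (mass 494≤1146, torque 37.9≥25.5, efficiency 66≥56).
Opt7: not dominated.
Opt8: not dominated.
Opt9: not dominated.
Opt10: not dominated (best torque).
Opt11: not dominated (best mass).
Pareto-optimal: Opt1, Opt2, Opt7, Opt8, Opt9, Opt10, Opt11 → 7.

7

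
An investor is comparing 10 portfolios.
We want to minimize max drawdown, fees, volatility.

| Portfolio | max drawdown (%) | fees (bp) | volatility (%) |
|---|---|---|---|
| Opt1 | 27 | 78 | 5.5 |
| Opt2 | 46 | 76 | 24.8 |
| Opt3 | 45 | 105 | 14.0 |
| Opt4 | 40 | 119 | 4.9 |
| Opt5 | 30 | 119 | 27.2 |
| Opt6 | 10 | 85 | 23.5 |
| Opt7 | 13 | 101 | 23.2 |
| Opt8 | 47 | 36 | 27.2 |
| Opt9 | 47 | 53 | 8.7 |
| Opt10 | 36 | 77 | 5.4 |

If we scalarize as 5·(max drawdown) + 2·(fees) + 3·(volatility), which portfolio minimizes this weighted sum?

Opt1: 5·27 + 2·78 + 3·5.5 = 307.5
Opt2: 5·46 + 2·76 + 3·24.8 = 456.4
Opt3: 5·45 + 2·105 + 3·14.0 = 477.0
Opt4: 5·40 + 2·119 + 3·4.9 = 452.7
Opt5: 5·30 + 2·119 + 3·27.2 = 469.6
Opt6: 5·10 + 2·85 + 3·23.5 = 290.5
Opt7: 5·13 + 2·101 + 3·23.2 = 336.6
Opt8: 5·47 + 2·36 + 3·27.2 = 388.6
Opt9: 5·47 + 2·53 + 3·8.7 = 367.1
Opt10: 5·36 + 2·77 + 3·5.4 = 350.2
Lowest: Opt6 at 290.5.

Opt6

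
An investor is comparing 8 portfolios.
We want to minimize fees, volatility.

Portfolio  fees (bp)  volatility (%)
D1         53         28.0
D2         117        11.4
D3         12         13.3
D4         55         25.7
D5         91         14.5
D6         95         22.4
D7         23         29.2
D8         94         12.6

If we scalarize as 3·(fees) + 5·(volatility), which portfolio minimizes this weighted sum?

D1: 3·53 + 5·28.0 = 299.0
D2: 3·117 + 5·11.4 = 408.0
D3: 3·12 + 5·13.3 = 102.5
D4: 3·55 + 5·25.7 = 293.5
D5: 3·91 + 5·14.5 = 345.5
D6: 3·95 + 5·22.4 = 397.0
D7: 3·23 + 5·29.2 = 215.0
D8: 3·94 + 5·12.6 = 345.0
Lowest: D3 at 102.5.

D3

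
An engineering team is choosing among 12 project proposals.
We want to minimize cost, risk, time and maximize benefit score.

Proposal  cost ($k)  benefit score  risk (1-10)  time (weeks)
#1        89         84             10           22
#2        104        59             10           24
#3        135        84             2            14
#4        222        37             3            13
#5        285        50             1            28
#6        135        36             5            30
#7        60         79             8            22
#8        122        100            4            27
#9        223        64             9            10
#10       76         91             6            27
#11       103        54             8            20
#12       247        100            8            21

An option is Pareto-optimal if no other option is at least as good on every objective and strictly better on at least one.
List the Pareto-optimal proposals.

#1: not dominated.
#2: dominated by #1 (cost 89≤104, benefit score 84≥59, risk 10≤10, time 22≤24).
#3: not dominated.
#4: not dominated.
#5: not dominated (best risk).
#6: dominated by #3 (cost 135≤135, benefit score 84≥36, risk 2≤5, time 14≤30).
#7: not dominated (best cost).
#8: not dominated.
#9: not dominated (best time).
#10: not dominated.
#11: not dominated.
#12: not dominated.

#1, #3, #4, #5, #7, #8, #9, #10, #11, #12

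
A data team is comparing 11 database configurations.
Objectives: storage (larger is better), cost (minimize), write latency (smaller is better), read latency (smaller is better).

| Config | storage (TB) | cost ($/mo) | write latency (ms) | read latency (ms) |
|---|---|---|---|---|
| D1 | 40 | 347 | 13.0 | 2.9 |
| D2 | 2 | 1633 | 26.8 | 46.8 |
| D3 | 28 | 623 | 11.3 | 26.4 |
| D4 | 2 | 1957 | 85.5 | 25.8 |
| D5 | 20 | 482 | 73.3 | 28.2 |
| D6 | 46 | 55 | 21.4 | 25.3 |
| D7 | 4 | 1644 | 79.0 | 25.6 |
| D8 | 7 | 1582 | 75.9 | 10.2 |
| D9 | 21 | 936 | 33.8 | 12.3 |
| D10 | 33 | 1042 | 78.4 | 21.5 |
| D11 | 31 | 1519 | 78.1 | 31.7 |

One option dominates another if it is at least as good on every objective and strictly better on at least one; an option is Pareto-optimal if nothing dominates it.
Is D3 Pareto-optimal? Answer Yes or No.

D1: worse on write latency (13.0 vs 11.3).
D2: worse on storage (2 vs 28).
D4: worse on storage (2 vs 28).
D5: worse on storage (20 vs 28).
D6: worse on write latency (21.4 vs 11.3).
D7: worse on storage (4 vs 28).
D8: worse on storage (7 vs 28).
D9: worse on storage (21 vs 28).
D10: worse on cost (1042 vs 623).
D11: worse on cost (1519 vs 623).
No option is at least as good as D3 on every objective and strictly better on one.

Yes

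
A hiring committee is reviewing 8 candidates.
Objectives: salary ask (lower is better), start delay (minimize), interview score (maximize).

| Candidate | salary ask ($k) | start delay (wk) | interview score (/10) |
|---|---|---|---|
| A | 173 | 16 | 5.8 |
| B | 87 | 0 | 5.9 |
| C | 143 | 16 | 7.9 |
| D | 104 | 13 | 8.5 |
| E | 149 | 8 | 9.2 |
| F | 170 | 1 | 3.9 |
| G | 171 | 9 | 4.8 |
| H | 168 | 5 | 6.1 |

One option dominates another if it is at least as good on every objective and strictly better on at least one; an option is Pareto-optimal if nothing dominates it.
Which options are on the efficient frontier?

B, D, E, H

A: dominated by B (salary ask 87≤173, start delay 0≤16, interview score 5.9≥5.8).
B: not dominated (best salary ask).
C: dominated by D (salary ask 104≤143, start delay 13≤16, interview score 8.5≥7.9).
D: not dominated.
E: not dominated (best interview score).
F: dominated by B (salary ask 87≤170, start delay 0≤1, interview score 5.9≥3.9).
G: dominated by B (salary ask 87≤171, start delay 0≤9, interview score 5.9≥4.8).
H: not dominated.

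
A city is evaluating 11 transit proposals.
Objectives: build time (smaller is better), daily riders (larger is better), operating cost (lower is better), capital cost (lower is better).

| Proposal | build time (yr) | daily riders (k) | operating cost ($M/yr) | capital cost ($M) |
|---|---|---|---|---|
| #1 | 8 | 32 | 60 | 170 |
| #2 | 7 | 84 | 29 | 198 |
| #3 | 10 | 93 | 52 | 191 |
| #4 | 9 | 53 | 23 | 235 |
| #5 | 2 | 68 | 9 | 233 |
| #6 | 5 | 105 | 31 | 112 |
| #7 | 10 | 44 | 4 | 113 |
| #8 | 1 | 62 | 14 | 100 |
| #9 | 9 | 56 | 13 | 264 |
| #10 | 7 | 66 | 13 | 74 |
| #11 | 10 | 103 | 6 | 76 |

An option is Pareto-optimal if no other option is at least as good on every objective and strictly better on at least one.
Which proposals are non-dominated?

#2, #5, #6, #7, #8, #10, #11

#1: dominated by #6 (build time 5≤8, daily riders 105≥32, operating cost 31≤60, capital cost 112≤170).
#2: not dominated.
#3: dominated by #6 (build time 5≤10, daily riders 105≥93, operating cost 31≤52, capital cost 112≤191).
#4: dominated by #5 (build time 2≤9, daily riders 68≥53, operating cost 9≤23, capital cost 233≤235).
#5: not dominated.
#6: not dominated (best daily riders).
#7: not dominated (best operating cost).
#8: not dominated (best build time).
#9: dominated by #5 (build time 2≤9, daily riders 68≥56, operating cost 9≤13, capital cost 233≤264).
#10: not dominated (best capital cost).
#11: not dominated.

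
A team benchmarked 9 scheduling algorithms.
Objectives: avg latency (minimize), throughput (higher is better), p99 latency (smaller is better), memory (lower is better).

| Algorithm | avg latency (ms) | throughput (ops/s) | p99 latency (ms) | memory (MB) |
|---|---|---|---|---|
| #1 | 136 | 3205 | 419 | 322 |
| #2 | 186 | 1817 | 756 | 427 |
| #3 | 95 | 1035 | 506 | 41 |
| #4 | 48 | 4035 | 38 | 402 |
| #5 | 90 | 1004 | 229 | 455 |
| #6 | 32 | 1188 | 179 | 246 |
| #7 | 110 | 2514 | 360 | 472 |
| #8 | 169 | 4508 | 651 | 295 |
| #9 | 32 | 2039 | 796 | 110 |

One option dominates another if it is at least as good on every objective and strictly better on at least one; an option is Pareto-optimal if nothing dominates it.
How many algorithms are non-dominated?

6

#1: not dominated.
#2: dominated by #1 (avg latency 136≤186, throughput 3205≥1817, p99 latency 419≤756, memory 322≤427).
#3: not dominated (best memory).
#4: not dominated (best p99 latency).
#5: dominated by #4 (avg latency 48≤90, throughput 4035≥1004, p99 latency 38≤229, memory 402≤455).
#6: not dominated.
#7: dominated by #4 (avg latency 48≤110, throughput 4035≥2514, p99 latency 38≤360, memory 402≤472).
#8: not dominated (best throughput).
#9: not dominated.
Pareto-optimal: #1, #3, #4, #6, #8, #9 → 6.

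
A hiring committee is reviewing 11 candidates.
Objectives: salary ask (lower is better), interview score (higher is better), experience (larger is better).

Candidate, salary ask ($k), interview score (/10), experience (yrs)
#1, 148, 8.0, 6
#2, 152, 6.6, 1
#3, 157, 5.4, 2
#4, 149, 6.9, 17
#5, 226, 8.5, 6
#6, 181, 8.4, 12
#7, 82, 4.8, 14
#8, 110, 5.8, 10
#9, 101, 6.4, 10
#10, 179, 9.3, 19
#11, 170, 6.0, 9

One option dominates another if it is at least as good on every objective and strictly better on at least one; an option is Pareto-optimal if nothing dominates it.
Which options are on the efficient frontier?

#1: not dominated.
#2: dominated by #1 (salary ask 148≤152, interview score 8.0≥6.6, experience 6≥1).
#3: dominated by #1 (salary ask 148≤157, interview score 8.0≥5.4, experience 6≥2).
#4: not dominated.
#5: dominated by #10 (salary ask 179≤226, interview score 9.3≥8.5, experience 19≥6).
#6: dominated by #10 (salary ask 179≤181, interview score 9.3≥8.4, experience 19≥12).
#7: not dominated (best salary ask).
#8: dominated by #9 (salary ask 101≤110, interview score 6.4≥5.8, experience 10≥10).
#9: not dominated.
#10: not dominated (best interview score).
#11: dominated by #4 (salary ask 149≤170, interview score 6.9≥6.0, experience 17≥9).

#1, #4, #7, #9, #10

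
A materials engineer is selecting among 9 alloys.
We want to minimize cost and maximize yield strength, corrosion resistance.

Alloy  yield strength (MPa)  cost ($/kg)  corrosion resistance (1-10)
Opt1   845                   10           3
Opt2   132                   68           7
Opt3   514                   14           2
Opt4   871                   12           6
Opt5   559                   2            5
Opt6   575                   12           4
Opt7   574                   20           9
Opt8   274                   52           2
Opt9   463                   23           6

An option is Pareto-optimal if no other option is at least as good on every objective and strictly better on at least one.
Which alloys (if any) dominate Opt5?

Opt1: worse on cost (10 vs 2).
Opt2: worse on yield strength (132 vs 559).
Opt3: worse on yield strength (514 vs 559).
Opt4: worse on cost (12 vs 2).
Opt6: worse on cost (12 vs 2).
Opt7: worse on cost (20 vs 2).
Opt8: worse on yield strength (274 vs 559).
Opt9: worse on yield strength (463 vs 559).
No option dominates Opt5.

none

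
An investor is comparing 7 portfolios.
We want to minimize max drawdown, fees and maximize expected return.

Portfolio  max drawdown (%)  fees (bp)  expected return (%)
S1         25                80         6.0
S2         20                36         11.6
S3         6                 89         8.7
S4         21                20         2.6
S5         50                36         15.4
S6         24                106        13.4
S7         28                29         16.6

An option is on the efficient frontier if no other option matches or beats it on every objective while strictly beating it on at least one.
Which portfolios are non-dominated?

S1: dominated by S2 (max drawdown 20≤25, fees 36≤80, expected return 11.6≥6.0).
S2: not dominated.
S3: not dominated (best max drawdown).
S4: not dominated (best fees).
S5: dominated by S7 (max drawdown 28≤50, fees 29≤36, expected return 16.6≥15.4).
S6: not dominated.
S7: not dominated (best expected return).

S2, S3, S4, S6, S7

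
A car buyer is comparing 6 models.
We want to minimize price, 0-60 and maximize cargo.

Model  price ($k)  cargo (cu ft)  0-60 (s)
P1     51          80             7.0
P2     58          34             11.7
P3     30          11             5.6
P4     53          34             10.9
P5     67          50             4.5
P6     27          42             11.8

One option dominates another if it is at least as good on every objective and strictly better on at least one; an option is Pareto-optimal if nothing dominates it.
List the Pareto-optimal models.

P1: not dominated (best cargo).
P2: dominated by P1 (price 51≤58, cargo 80≥34, 0-60 7.0≤11.7).
P3: not dominated.
P4: dominated by P1 (price 51≤53, cargo 80≥34, 0-60 7.0≤10.9).
P5: not dominated (best 0-60).
P6: not dominated (best price).

P1, P3, P5, P6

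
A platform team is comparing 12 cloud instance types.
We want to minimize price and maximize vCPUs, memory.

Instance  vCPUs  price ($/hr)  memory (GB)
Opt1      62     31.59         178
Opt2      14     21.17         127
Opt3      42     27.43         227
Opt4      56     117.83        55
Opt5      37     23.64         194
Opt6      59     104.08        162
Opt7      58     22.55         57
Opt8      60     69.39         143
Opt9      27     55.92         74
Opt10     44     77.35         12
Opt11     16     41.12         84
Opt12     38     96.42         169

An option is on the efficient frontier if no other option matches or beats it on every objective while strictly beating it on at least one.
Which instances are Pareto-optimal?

Opt1: not dominated (best vCPUs).
Opt2: not dominated (best price).
Opt3: not dominated (best memory).
Opt4: dominated by Opt1 (vCPUs 62≥56, price 31.59≤117.83, memory 178≥55).
Opt5: not dominated.
Opt6: dominated by Opt1 (vCPUs 62≥59, price 31.59≤104.08, memory 178≥162).
Opt7: not dominated.
Opt8: dominated by Opt1 (vCPUs 62≥60, price 31.59≤69.39, memory 178≥143).
Opt9: dominated by Opt1 (vCPUs 62≥27, price 31.59≤55.92, memory 178≥74).
Opt10: dominated by Opt1 (vCPUs 62≥44, price 31.59≤77.35, memory 178≥12).
Opt11: dominated by Opt1 (vCPUs 62≥16, price 31.59≤41.12, memory 178≥84).
Opt12: dominated by Opt1 (vCPUs 62≥38, price 31.59≤96.42, memory 178≥169).

Opt1, Opt2, Opt3, Opt5, Opt7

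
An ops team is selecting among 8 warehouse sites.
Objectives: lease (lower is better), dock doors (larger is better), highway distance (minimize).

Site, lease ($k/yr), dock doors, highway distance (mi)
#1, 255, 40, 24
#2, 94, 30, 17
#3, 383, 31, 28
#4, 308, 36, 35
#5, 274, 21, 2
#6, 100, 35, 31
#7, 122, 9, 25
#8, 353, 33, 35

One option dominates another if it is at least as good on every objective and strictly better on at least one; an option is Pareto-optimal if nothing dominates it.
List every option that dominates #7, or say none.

#2: lease 94≤122, dock doors 30≥9, highway distance 17≤25 — dominates #7.
Others (#1, #3, #4, #5, #6, #8) are each worse than #7 on at least one objective.

#2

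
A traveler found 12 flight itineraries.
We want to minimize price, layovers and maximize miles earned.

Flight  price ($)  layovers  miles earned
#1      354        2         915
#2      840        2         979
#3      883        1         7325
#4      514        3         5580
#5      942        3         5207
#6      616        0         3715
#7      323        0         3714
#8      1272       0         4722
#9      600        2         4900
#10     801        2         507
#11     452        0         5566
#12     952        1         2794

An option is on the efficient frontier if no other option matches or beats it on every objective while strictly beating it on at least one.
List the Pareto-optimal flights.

#3, #4, #7, #11

#1: dominated by #7 (price 323≤354, layovers 0≤2, miles earned 3714≥915).
#2: dominated by #6 (price 616≤840, layovers 0≤2, miles earned 3715≥979).
#3: not dominated (best miles earned).
#4: not dominated.
#5: dominated by #3 (price 883≤942, layovers 1≤3, miles earned 7325≥5207).
#6: dominated by #11 (price 452≤616, layovers 0≤0, miles earned 5566≥3715).
#7: not dominated (best price).
#8: dominated by #11 (price 452≤1272, layovers 0≤0, miles earned 5566≥4722).
#9: dominated by #11 (price 452≤600, layovers 0≤2, miles earned 5566≥4900).
#10: dominated by #1 (price 354≤801, layovers 2≤2, miles earned 915≥507).
#11: not dominated.
#12: dominated by #3 (price 883≤952, layovers 1≤1, miles earned 7325≥2794).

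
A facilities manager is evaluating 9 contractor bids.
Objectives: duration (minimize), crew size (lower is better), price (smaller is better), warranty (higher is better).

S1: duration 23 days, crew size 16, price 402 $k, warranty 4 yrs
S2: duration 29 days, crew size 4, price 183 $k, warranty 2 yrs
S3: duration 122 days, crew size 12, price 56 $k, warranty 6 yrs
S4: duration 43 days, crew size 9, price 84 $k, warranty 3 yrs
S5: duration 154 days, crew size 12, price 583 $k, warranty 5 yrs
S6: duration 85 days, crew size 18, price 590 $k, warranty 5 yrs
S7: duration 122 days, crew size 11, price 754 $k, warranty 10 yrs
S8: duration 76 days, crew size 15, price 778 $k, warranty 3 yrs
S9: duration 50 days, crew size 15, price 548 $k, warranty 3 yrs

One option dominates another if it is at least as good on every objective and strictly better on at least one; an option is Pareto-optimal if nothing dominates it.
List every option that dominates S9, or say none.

S4: duration 43≤50, crew size 9≤15, price 84≤548, warranty 3≥3 — dominates S9.
Others (S1, S2, S3, S5, S6, S7, S8) are each worse than S9 on at least one objective.

S4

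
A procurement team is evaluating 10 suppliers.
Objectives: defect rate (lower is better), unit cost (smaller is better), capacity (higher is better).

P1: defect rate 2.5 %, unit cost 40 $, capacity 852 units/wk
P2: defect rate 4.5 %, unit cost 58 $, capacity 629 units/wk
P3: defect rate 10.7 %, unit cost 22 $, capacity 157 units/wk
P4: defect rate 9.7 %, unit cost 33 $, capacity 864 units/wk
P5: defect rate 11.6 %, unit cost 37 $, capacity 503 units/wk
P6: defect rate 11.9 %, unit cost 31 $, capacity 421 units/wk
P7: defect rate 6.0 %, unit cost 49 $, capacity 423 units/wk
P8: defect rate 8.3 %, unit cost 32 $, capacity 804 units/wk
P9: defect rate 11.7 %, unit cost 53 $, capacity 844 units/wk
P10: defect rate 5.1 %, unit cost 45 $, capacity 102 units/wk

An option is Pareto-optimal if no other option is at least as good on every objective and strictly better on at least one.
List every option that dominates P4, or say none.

none

P1: worse on unit cost (40 vs 33).
P2: worse on unit cost (58 vs 33).
P3: worse on defect rate (10.7 vs 9.7).
P5: worse on defect rate (11.6 vs 9.7).
P6: worse on defect rate (11.9 vs 9.7).
P7: worse on unit cost (49 vs 33).
P8: worse on capacity (804 vs 864).
P9: worse on defect rate (11.7 vs 9.7).
P10: worse on unit cost (45 vs 33).
No option dominates P4.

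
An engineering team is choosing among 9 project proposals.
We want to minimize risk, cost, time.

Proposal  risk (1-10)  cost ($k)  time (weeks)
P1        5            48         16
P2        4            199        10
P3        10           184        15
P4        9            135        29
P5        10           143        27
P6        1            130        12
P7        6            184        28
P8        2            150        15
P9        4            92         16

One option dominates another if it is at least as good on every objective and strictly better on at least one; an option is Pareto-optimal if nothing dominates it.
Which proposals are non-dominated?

P1, P2, P6, P9

P1: not dominated (best cost).
P2: not dominated (best time).
P3: dominated by P6 (risk 1≤10, cost 130≤184, time 12≤15).
P4: dominated by P1 (risk 5≤9, cost 48≤135, time 16≤29).
P5: dominated by P1 (risk 5≤10, cost 48≤143, time 16≤27).
P6: not dominated (best risk).
P7: dominated by P1 (risk 5≤6, cost 48≤184, time 16≤28).
P8: dominated by P6 (risk 1≤2, cost 130≤150, time 12≤15).
P9: not dominated.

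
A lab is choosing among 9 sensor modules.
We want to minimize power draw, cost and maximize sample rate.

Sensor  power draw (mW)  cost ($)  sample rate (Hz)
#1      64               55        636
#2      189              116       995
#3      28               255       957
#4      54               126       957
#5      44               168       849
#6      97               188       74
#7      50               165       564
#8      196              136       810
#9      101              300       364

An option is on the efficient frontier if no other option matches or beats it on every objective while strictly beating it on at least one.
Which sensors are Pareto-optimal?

#1: not dominated (best cost).
#2: not dominated (best sample rate).
#3: not dominated (best power draw).
#4: not dominated.
#5: not dominated.
#6: dominated by #1 (power draw 64≤97, cost 55≤188, sample rate 636≥74).
#7: not dominated.
#8: dominated by #2 (power draw 189≤196, cost 116≤136, sample rate 995≥810).
#9: dominated by #1 (power draw 64≤101, cost 55≤300, sample rate 636≥364).

#1, #2, #3, #4, #5, #7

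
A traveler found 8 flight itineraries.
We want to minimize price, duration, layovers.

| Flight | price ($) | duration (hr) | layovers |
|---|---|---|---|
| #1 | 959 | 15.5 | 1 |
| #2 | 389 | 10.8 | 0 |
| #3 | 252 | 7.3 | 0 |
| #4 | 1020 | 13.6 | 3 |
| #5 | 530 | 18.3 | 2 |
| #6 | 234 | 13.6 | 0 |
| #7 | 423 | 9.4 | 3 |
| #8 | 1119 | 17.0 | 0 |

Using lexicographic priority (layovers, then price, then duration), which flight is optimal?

First minimize layovers: best is 0, kept {#2, #3, #6, #8}.
Then minimize price: best is 234, kept {#6}.

#6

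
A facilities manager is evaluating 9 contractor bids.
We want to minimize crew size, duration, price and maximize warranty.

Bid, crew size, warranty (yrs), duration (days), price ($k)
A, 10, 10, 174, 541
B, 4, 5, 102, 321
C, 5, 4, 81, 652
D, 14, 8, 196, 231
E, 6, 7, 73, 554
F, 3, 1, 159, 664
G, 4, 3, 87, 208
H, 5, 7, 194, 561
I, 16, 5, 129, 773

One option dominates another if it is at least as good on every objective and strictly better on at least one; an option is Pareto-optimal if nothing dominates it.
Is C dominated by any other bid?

No

A: worse on crew size (10 vs 5).
B: worse on duration (102 vs 81).
D: worse on crew size (14 vs 5).
E: worse on crew size (6 vs 5).
F: worse on warranty (1 vs 4).
G: worse on warranty (3 vs 4).
H: worse on duration (194 vs 81).
I: worse on crew size (16 vs 5).
No option is at least as good as C on every objective and strictly better on one.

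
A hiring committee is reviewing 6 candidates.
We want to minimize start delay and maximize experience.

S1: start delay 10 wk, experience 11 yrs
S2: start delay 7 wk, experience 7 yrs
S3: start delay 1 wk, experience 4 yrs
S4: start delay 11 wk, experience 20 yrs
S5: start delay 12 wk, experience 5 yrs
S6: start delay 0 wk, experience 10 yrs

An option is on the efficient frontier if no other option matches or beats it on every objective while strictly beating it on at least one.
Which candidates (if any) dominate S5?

S1, S2, S4, S6

S1: start delay 10≤12, experience 11≥5 — dominates S5.
S2: start delay 7≤12, experience 7≥5 — dominates S5.
S4: start delay 11≤12, experience 20≥5 — dominates S5.
S6: start delay 0≤12, experience 10≥5 — dominates S5.
Others (S3) are each worse than S5 on at least one objective.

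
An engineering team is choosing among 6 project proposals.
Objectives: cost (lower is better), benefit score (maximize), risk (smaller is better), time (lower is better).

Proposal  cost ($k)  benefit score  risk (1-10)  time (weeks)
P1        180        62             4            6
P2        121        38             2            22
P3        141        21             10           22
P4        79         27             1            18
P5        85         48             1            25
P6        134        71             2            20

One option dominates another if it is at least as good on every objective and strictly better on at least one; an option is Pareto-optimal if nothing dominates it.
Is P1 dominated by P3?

P3 vs P1: P3 is worse on benefit score (21 vs 62), so it does not dominate P1.

No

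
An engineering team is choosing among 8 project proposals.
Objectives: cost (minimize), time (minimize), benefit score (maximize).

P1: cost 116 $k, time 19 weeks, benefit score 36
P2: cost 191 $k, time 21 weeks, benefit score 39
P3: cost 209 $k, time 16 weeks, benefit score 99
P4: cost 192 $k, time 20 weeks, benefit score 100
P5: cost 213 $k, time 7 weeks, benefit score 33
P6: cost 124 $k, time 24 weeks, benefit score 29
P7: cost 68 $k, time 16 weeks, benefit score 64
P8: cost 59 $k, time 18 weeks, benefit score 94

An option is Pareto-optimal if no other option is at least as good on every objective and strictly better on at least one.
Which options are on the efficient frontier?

P1: dominated by P7 (cost 68≤116, time 16≤19, benefit score 64≥36).
P2: dominated by P7 (cost 68≤191, time 16≤21, benefit score 64≥39).
P3: not dominated.
P4: not dominated (best benefit score).
P5: not dominated (best time).
P6: dominated by P1 (cost 116≤124, time 19≤24, benefit score 36≥29).
P7: not dominated.
P8: not dominated (best cost).

P3, P4, P5, P7, P8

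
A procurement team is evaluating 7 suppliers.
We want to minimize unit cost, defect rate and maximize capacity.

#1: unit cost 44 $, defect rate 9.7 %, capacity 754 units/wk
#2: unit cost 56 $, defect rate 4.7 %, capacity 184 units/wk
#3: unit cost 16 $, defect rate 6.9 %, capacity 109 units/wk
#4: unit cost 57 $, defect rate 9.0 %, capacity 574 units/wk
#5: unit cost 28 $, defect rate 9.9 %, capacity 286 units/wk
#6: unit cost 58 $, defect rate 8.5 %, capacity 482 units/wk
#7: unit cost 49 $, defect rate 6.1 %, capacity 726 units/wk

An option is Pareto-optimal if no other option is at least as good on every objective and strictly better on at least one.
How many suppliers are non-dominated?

5

#1: not dominated (best capacity).
#2: not dominated (best defect rate).
#3: not dominated (best unit cost).
#4: dominated by #7 (unit cost 49≤57, defect rate 6.1≤9.0, capacity 726≥574).
#5: not dominated.
#6: dominated by #7 (unit cost 49≤58, defect rate 6.1≤8.5, capacity 726≥482).
#7: not dominated.
Pareto-optimal: #1, #2, #3, #5, #7 → 5.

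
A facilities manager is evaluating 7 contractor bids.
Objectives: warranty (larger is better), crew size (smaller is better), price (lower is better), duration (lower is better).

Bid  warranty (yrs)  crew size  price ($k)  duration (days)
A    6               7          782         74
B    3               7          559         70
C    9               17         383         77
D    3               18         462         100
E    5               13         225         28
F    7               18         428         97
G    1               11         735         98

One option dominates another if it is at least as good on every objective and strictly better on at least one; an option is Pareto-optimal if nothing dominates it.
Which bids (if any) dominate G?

B

B: warranty 3≥1, crew size 7≤11, price 559≤735, duration 70≤98 — dominates G.
Others (A, C, D, E, F) are each worse than G on at least one objective.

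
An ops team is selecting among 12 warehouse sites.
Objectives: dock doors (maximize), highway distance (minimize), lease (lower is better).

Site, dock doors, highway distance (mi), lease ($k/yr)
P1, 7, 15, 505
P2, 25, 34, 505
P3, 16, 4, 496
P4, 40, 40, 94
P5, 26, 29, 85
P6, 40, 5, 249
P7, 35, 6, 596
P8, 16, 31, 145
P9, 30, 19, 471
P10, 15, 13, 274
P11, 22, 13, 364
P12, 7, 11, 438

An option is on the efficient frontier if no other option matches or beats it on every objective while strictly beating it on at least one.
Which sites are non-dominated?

P3, P4, P5, P6

P1: dominated by P3 (dock doors 16≥7, highway distance 4≤15, lease 496≤505).
P2: dominated by P5 (dock doors 26≥25, highway distance 29≤34, lease 85≤505).
P3: not dominated (best highway distance).
P4: not dominated.
P5: not dominated (best lease).
P6: not dominated.
P7: dominated by P6 (dock doors 40≥35, highway distance 5≤6, lease 249≤596).
P8: dominated by P5 (dock doors 26≥16, highway distance 29≤31, lease 85≤145).
P9: dominated by P6 (dock doors 40≥30, highway distance 5≤19, lease 249≤471).
P10: dominated by P6 (dock doors 40≥15, highway distance 5≤13, lease 249≤274).
P11: dominated by P6 (dock doors 40≥22, highway distance 5≤13, lease 249≤364).
P12: dominated by P6 (dock doors 40≥7, highway distance 5≤11, lease 249≤438).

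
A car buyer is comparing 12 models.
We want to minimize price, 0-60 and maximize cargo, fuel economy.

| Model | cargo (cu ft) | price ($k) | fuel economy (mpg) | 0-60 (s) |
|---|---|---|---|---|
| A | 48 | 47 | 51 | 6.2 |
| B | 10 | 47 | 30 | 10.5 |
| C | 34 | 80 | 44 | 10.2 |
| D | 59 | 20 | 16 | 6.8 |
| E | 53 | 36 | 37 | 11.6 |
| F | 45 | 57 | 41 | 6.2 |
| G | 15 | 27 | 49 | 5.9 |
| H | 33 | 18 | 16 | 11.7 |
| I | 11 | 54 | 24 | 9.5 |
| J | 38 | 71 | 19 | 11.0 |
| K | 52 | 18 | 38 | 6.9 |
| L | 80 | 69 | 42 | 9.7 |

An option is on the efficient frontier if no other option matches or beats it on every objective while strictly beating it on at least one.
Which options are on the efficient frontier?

A: not dominated (best fuel economy).
B: dominated by A (cargo 48≥10, price 47≤47, fuel economy 51≥30, 0-60 6.2≤10.5).
C: dominated by A (cargo 48≥34, price 47≤80, fuel economy 51≥44, 0-60 6.2≤10.2).
D: not dominated.
E: not dominated.
F: dominated by A (cargo 48≥45, price 47≤57, fuel economy 51≥41, 0-60 6.2≤6.2).
G: not dominated (best 0-60).
H: dominated by K (cargo 52≥33, price 18≤18, fuel economy 38≥16, 0-60 6.9≤11.7).
I: dominated by A (cargo 48≥11, price 47≤54, fuel economy 51≥24, 0-60 6.2≤9.5).
J: dominated by A (cargo 48≥38, price 47≤71, fuel economy 51≥19, 0-60 6.2≤11.0).
K: not dominated.
L: not dominated (best cargo).

A, D, E, G, K, L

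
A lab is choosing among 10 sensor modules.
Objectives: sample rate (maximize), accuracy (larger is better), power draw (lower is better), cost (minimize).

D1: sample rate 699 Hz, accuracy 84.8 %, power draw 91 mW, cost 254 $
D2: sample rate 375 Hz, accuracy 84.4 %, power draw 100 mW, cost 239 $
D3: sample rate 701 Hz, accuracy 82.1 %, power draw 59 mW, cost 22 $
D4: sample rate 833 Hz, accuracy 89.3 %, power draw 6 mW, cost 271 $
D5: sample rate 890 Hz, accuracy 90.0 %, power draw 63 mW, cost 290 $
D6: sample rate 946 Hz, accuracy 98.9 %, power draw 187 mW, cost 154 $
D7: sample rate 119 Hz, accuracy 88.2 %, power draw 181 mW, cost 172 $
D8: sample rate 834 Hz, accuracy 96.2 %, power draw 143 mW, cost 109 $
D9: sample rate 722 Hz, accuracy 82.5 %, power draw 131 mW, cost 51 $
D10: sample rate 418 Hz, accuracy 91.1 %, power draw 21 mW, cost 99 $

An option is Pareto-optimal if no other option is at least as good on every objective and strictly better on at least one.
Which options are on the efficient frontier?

D1: not dominated.
D2: dominated by D10 (sample rate 418≥375, accuracy 91.1≥84.4, power draw 21≤100, cost 99≤239).
D3: not dominated (best cost).
D4: not dominated (best power draw).
D5: not dominated.
D6: not dominated (best sample rate).
D7: dominated by D8 (sample rate 834≥119, accuracy 96.2≥88.2, power draw 143≤181, cost 109≤172).
D8: not dominated.
D9: not dominated.
D10: not dominated.

D1, D3, D4, D5, D6, D8, D9, D10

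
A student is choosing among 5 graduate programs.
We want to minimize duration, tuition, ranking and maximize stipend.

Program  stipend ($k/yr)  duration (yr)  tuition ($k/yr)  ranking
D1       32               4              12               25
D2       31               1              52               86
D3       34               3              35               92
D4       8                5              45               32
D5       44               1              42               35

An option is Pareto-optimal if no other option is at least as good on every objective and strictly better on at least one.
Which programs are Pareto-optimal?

D1: not dominated (best tuition).
D2: dominated by D5 (stipend 44≥31, duration 1≤1, tuition 42≤52, ranking 35≤86).
D3: not dominated.
D4: dominated by D1 (stipend 32≥8, duration 4≤5, tuition 12≤45, ranking 25≤32).
D5: not dominated (best stipend).

D1, D3, D5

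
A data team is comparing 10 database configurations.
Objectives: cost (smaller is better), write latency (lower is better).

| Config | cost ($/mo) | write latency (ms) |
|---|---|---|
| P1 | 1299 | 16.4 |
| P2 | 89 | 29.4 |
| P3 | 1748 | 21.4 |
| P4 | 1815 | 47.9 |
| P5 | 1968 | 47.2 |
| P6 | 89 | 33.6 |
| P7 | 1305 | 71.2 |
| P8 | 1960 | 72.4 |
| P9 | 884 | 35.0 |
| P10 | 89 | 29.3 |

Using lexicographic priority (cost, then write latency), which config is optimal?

P10

First minimize cost: best is 89, kept {P2, P6, P10}.
Then minimize write latency: best is 29.3, kept {P10}.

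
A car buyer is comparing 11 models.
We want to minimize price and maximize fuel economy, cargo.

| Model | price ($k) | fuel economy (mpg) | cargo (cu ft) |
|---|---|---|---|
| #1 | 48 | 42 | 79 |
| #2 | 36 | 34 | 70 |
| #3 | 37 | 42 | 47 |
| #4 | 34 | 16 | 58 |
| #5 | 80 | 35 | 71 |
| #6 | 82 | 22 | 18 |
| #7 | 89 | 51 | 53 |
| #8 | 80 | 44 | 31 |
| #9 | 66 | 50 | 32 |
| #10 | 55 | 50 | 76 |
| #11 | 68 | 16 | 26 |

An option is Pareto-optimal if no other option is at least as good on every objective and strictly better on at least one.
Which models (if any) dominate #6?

#1, #2, #3, #5, #8, #9, #10

#1: price 48≤82, fuel economy 42≥22, cargo 79≥18 — dominates #6.
#2: price 36≤82, fuel economy 34≥22, cargo 70≥18 — dominates #6.
#3: price 37≤82, fuel economy 42≥22, cargo 47≥18 — dominates #6.
#5: price 80≤82, fuel economy 35≥22, cargo 71≥18 — dominates #6.
#8: price 80≤82, fuel economy 44≥22, cargo 31≥18 — dominates #6.
#9: price 66≤82, fuel economy 50≥22, cargo 32≥18 — dominates #6.
#10: price 55≤82, fuel economy 50≥22, cargo 76≥18 — dominates #6.
Others (#4, #7, #11) are each worse than #6 on at least one objective.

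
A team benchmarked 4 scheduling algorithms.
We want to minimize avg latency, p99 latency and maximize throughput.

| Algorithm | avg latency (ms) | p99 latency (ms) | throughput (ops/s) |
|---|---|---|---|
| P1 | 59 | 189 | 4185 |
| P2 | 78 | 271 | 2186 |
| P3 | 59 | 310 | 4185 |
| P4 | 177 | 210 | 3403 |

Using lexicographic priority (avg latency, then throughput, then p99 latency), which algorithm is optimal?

P1

First minimize avg latency: best is 59, kept {P1, P3}.
Then maximize throughput: best is 4185, kept {P1, P3}.
Then minimize p99 latency: best is 189, kept {P1}.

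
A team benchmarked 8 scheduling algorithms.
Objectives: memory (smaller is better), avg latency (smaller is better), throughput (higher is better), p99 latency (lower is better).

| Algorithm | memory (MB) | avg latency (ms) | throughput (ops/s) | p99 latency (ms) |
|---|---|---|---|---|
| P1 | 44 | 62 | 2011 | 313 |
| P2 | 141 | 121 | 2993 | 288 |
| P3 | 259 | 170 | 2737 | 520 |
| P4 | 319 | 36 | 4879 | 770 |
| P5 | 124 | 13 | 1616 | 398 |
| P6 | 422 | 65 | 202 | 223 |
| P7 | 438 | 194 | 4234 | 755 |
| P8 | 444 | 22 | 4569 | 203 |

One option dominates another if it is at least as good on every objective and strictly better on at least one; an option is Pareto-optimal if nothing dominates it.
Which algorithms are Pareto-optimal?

P1: not dominated (best memory).
P2: not dominated.
P3: dominated by P2 (memory 141≤259, avg latency 121≤170, throughput 2993≥2737, p99 latency 288≤520).
P4: not dominated (best throughput).
P5: not dominated (best avg latency).
P6: not dominated.
P7: not dominated.
P8: not dominated (best p99 latency).

P1, P2, P4, P5, P6, P7, P8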